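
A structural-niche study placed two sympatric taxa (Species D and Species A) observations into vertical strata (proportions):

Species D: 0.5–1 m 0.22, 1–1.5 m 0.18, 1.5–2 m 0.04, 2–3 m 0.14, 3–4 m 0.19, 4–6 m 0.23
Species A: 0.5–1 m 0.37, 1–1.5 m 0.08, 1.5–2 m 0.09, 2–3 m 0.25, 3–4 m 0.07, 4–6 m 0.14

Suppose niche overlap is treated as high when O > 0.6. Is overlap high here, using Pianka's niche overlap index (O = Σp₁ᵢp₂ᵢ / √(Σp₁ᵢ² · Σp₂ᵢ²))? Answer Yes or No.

Yes

Σ p₁ᵢp₂ᵢ = 0.0814 + 0.0144 + 0.0036 + 0.0350 + 0.0133 + 0.0322 = 0.1799
Σp_1ᵢ² = 0.22² + 0.18² + 0.04² + 0.14² + 0.19² + 0.23² = 0.0484 + 0.0324 + 0.0016 + 0.0196 + 0.0361 + 0.0529 = 0.1910
Σp_2ᵢ² = 0.37² + 0.08² + 0.09² + 0.25² + 0.07² + 0.14² = 0.1369 + 0.0064 + 0.0081 + 0.0625 + 0.0049 + 0.0196 = 0.2384
O = 0.1799 / √(0.1910 × 0.2384) = 0.1799 / 0.21339 = 0.8431
O = 0.8431 > 0.6 → Yes.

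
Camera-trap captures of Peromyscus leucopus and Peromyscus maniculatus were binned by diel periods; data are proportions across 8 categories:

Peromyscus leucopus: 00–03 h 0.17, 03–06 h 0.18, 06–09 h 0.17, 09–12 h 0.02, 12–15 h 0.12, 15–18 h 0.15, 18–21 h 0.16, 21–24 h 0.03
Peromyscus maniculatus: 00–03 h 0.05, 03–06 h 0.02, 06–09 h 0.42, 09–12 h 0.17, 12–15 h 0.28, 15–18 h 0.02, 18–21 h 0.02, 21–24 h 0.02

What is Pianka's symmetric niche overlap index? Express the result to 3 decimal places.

0.605

Σ p₁ᵢp₂ᵢ = 0.0085 + 0.0036 + 0.0714 + 0.0034 + 0.0336 + 0.0030 + 0.0032 + 0.0006 = 0.1273
Σp_1ᵢ² = 0.17² + 0.18² + 0.17² + 0.02² + 0.12² + 0.15² + 0.16² + 0.03² = 0.0289 + 0.0324 + 0.0289 + 0.0004 + 0.0144 + 0.0225 + 0.0256 + 0.0009 = 0.1540
Σp_2ᵢ² = 0.05² + 0.02² + 0.42² + 0.17² + 0.28² + 0.02² + 0.02² + 0.02² = 0.0025 + 0.0004 + 0.1764 + 0.0289 + 0.0784 + 0.0004 + 0.0004 + 0.0004 = 0.2878
O = 0.1273 / √(0.1540 × 0.2878) = 0.1273 / 0.210526 = 0.60468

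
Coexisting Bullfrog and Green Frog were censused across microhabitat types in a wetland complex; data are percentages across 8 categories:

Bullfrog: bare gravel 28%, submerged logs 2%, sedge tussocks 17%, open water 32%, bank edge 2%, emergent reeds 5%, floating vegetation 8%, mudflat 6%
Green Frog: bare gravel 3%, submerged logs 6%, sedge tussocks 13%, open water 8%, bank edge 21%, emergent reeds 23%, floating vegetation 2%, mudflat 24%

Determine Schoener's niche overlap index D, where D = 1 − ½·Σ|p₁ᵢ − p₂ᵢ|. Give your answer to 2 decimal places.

Convert percentages to proportions (divide by 100).
Σ|p₁ᵢ − p₂ᵢ| = 0.25 + 0.04 + 0.04 + 0.24 + 0.19 + 0.18 + 0.06 + 0.18 = 1.18
D = 1 − ½ × 1.18 = 1 − 0.590 = 0.4100

0.41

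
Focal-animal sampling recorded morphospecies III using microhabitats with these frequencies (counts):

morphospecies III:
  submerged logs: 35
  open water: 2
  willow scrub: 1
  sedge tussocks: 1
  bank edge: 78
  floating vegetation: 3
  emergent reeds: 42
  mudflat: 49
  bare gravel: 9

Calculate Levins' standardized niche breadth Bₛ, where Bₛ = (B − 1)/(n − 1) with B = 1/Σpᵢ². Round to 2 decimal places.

Proportions for morphospecies III (n=220): 35/220=0.1591, 2/220=0.0091, 1/220=0.0045, 1/220=0.0045, 78/220=0.3545, 3/220=0.0136, 42/220=0.1909, 49/220=0.2227, 9/220=0.0409
Σpᵢ² = 0.1591² + 0.0091² + 0.0045² + 0.0045² + 0.3545² + 0.0136² + 0.1909² + 0.2227² + 0.0409² = 0.025313 + 0.000083 + 0.000020 + 0.000020 + 0.125670 + 0.000185 + 0.036443 + 0.049595 + 0.001673 = 0.239002
B = 1 / 0.239002 = 4.1841
Bₛ = (B − 1)/(n − 1) = (4.1841 − 1)/(9 − 1) = 3.1841/8 = 0.3980

0.40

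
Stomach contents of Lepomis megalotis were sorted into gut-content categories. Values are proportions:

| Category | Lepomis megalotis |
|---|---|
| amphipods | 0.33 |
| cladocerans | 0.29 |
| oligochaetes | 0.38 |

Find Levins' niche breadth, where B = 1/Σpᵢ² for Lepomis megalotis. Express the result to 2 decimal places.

Σpᵢ² = 0.33² + 0.29² + 0.38² = 0.1089 + 0.0841 + 0.1444 = 0.3374
B = 1 / 0.3374 = 2.9638

2.96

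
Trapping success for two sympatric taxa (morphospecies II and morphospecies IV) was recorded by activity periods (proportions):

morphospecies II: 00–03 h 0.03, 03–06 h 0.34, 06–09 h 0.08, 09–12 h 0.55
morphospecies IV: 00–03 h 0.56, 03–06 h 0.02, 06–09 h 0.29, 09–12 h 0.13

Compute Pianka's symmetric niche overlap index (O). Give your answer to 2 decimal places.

Σ p₁ᵢp₂ᵢ = 0.0168 + 0.0068 + 0.0232 + 0.0715 = 0.1183
Σp_1ᵢ² = 0.03² + 0.34² + 0.08² + 0.55² = 0.0009 + 0.1156 + 0.0064 + 0.3025 = 0.4254
Σp_2ᵢ² = 0.56² + 0.02² + 0.29² + 0.13² = 0.3136 + 0.0004 + 0.0841 + 0.0169 = 0.4150
O = 0.1183 / √(0.4254 × 0.4150) = 0.1183 / 0.42017 = 0.2816

0.28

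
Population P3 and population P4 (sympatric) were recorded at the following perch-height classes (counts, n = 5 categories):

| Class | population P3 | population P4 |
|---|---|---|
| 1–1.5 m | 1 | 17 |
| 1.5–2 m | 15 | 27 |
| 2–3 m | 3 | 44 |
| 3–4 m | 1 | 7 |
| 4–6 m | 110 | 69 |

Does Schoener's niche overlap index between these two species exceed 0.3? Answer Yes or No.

Proportions for population P3 (n=130): 1/130=0.0077, 15/130=0.1154, 3/130=0.0231, 1/130=0.0077, 110/130=0.8462
Proportions for population P4 (n=164): 17/164=0.1037, 27/164=0.1646, 44/164=0.2683, 7/164=0.0427, 69/164=0.4207
Σ|p₁ᵢ − p₂ᵢ| = 0.0960 + 0.0492 + 0.2452 + 0.0350 + 0.4255 = 0.8509
D = 1 − ½ × 0.8509 = 1 − 0.42545 = 0.57455
D = 0.57455 > 0.3 → Yes.

Yes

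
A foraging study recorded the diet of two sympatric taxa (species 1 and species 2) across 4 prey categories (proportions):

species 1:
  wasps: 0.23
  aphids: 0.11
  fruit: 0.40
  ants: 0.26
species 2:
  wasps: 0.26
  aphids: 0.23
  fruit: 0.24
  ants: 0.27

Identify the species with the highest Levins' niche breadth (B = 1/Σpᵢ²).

species 2

Σp_1ᵢ² = 0.23² + 0.11² + 0.40² + 0.26² = 0.0529 + 0.0121 + 0.1600 + 0.0676 = 0.2926
B_1 = 1 / 0.2926 = 3.4176
Σp_2ᵢ² = 0.26² + 0.23² + 0.24² + 0.27² = 0.0676 + 0.0529 + 0.0576 + 0.0729 = 0.2510
B_2 = 1 / 0.2510 = 3.9841
Highest B → broadest niche (most generalist): species 2 (B = 3.98).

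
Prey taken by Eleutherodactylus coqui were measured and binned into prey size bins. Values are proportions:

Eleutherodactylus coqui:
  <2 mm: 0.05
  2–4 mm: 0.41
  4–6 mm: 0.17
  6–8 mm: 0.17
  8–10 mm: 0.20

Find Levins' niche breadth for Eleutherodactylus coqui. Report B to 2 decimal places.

3.73

Σpᵢ² = 0.05² + 0.41² + 0.17² + 0.17² + 0.20² = 0.0025 + 0.1681 + 0.0289 + 0.0289 + 0.0400 = 0.2684
B = 1 / 0.2684 = 3.7258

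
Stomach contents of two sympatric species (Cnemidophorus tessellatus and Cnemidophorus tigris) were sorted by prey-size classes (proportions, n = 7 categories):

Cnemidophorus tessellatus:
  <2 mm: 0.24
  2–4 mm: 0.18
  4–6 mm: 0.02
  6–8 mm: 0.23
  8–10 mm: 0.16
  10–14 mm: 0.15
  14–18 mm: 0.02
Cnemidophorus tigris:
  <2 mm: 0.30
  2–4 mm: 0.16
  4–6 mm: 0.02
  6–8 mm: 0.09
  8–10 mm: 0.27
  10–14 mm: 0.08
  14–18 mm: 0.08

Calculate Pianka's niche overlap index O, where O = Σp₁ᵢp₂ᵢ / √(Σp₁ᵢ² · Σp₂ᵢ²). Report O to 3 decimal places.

0.891

Σ p₁ᵢp₂ᵢ = 0.0720 + 0.0288 + 0.0004 + 0.0207 + 0.0432 + 0.0120 + 0.0016 = 0.1787
Σp_1ᵢ² = 0.24² + 0.18² + 0.02² + 0.23² + 0.16² + 0.15² + 0.02² = 0.0576 + 0.0324 + 0.0004 + 0.0529 + 0.0256 + 0.0225 + 0.0004 = 0.1918
Σp_2ᵢ² = 0.30² + 0.16² + 0.02² + 0.09² + 0.27² + 0.08² + 0.08² = 0.0900 + 0.0256 + 0.0004 + 0.0081 + 0.0729 + 0.0064 + 0.0064 = 0.2098
O = 0.1787 / √(0.1918 × 0.2098) = 0.1787 / 0.200598 = 0.89084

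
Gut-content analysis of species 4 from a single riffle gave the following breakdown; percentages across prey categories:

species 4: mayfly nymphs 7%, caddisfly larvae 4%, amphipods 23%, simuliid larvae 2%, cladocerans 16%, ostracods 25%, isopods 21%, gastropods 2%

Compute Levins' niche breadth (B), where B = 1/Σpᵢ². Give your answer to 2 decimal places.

5.20

Convert percentages to proportions (divide by 100).
Σpᵢ² = 0.07² + 0.04² + 0.23² + 0.02² + 0.16² + 0.25² + 0.21² + 0.02² = 0.0049 + 0.0016 + 0.0529 + 0.0004 + 0.0256 + 0.0625 + 0.0441 + 0.0004 = 0.1924
B = 1 / 0.1924 = 5.1975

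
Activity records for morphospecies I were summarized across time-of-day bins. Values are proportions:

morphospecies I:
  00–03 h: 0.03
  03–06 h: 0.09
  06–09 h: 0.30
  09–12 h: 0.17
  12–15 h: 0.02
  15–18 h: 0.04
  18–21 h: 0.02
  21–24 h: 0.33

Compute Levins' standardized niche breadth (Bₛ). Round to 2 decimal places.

0.45

Σpᵢ² = 0.03² + 0.09² + 0.30² + 0.17² + 0.02² + 0.04² + 0.02² + 0.33² = 0.0009 + 0.0081 + 0.0900 + 0.0289 + 0.0004 + 0.0016 + 0.0004 + 0.1089 = 0.2392
B = 1 / 0.2392 = 4.1806
Bₛ = (B − 1)/(n − 1) = (4.1806 − 1)/(8 − 1) = 3.1806/7 = 0.4544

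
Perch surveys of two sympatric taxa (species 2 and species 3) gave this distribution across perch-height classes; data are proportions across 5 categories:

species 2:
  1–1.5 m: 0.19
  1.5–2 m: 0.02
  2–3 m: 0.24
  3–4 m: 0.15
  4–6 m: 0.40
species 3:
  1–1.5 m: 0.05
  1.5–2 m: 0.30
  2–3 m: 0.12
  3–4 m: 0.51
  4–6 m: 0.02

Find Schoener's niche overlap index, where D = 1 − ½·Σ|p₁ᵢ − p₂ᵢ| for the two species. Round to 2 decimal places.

Σ|p₁ᵢ − p₂ᵢ| = 0.14 + 0.28 + 0.12 + 0.36 + 0.38 = 1.28
D = 1 − ½ × 1.28 = 1 − 0.640 = 0.3600

0.36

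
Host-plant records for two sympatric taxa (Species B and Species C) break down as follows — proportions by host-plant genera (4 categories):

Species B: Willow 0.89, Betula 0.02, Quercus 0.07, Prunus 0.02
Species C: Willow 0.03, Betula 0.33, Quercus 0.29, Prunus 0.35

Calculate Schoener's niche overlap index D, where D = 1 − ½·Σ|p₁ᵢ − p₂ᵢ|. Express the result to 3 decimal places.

0.140

Σ|p₁ᵢ − p₂ᵢ| = 0.86 + 0.31 + 0.22 + 0.33 = 1.72
D = 1 − ½ × 1.72 = 1 − 0.860 = 0.14000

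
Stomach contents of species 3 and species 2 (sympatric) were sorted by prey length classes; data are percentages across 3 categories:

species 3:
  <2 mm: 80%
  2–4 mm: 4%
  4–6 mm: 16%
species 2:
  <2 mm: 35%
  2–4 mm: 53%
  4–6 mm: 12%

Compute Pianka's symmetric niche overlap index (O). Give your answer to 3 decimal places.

0.607

Convert percentages to proportions (divide by 100).
Σ p₁ᵢp₂ᵢ = 0.2800 + 0.0212 + 0.0192 = 0.3204
Σp_1ᵢ² = 0.80² + 0.04² + 0.16² = 0.6400 + 0.0016 + 0.0256 = 0.6672
Σp_2ᵢ² = 0.35² + 0.53² + 0.12² = 0.1225 + 0.2809 + 0.0144 = 0.4178
O = 0.3204 / √(0.6672 × 0.4178) = 0.3204 / 0.527974 = 0.60685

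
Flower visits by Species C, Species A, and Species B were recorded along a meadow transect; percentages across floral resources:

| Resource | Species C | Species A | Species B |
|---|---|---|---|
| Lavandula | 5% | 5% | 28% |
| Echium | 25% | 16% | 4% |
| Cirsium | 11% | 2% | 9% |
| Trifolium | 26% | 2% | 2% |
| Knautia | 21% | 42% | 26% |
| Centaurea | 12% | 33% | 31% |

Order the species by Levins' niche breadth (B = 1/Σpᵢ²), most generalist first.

Convert percentages to proportions (divide by 100).
Σp_Cᵢ² = 0.05² + 0.25² + 0.11² + 0.26² + 0.21² + 0.12² = 0.0025 + 0.0625 + 0.0121 + 0.0676 + 0.0441 + 0.0144 = 0.2032
B_C = 1 / 0.2032 = 4.9213
Σp_Aᵢ² = 0.05² + 0.16² + 0.02² + 0.02² + 0.42² + 0.33² = 0.0025 + 0.0256 + 0.0004 + 0.0004 + 0.1764 + 0.1089 = 0.3142
B_A = 1 / 0.3142 = 3.1827
Σp_Bᵢ² = 0.28² + 0.04² + 0.09² + 0.02² + 0.26² + 0.31² = 0.0784 + 0.0016 + 0.0081 + 0.0004 + 0.0676 + 0.0961 = 0.2522
B_B = 1 / 0.2522 = 3.9651
Ranking by B (broadest → narrowest): Species C (4.92) > Species B (3.97) > Species A (3.18)

Species C > Species B > Species A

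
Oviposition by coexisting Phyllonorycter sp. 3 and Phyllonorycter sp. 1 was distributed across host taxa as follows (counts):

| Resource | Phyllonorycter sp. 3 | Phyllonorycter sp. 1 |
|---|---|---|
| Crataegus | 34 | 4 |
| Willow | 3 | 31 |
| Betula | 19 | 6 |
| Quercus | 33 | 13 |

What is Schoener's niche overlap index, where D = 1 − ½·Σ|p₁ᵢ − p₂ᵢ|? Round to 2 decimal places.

Proportions for Phyllonorycter sp. 3 (n=89): 34/89=0.3820, 3/89=0.0337, 19/89=0.2135, 33/89=0.3708
Proportions for Phyllonorycter sp. 1 (n=54): 4/54=0.0741, 31/54=0.5741, 6/54=0.1111, 13/54=0.2407
Σ|p₁ᵢ − p₂ᵢ| = 0.3079 + 0.5404 + 0.1024 + 0.1301 = 1.0808
D = 1 − ½ × 1.0808 = 1 − 0.54040 = 0.45960

0.46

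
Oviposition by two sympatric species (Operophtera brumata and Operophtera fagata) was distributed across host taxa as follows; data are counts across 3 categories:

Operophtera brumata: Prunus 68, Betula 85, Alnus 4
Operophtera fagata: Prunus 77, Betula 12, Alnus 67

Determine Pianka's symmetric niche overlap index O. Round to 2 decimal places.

Proportions for Operophtera brumata (n=157): 68/157=0.4331, 85/157=0.5414, 4/157=0.0255
Proportions for Operophtera fagata (n=156): 77/156=0.4936, 12/156=0.0769, 67/156=0.4295
Σ p₁ᵢp₂ᵢ = 0.213778 + 0.041634 + 0.010952 = 0.266364
Σp_1ᵢ² = 0.4331² + 0.5414² + 0.0255² = 0.187576 + 0.293114 + 0.000650 = 0.481340
Σp_2ᵢ² = 0.4936² + 0.0769² + 0.4295² = 0.243641 + 0.005914 + 0.184470 = 0.434025
O = 0.266364 / √(0.481340 × 0.434025) = 0.266364 / 0.4570707 = 0.5828

0.58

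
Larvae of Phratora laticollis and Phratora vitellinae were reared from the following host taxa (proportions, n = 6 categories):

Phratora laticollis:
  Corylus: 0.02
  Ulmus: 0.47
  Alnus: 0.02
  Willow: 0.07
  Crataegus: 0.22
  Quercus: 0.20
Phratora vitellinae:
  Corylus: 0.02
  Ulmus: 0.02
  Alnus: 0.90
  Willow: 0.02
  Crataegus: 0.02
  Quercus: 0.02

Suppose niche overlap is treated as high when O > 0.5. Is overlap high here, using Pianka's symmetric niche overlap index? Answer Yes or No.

No

Σ p₁ᵢp₂ᵢ = 0.0004 + 0.0094 + 0.0180 + 0.0014 + 0.0044 + 0.0040 = 0.0376
Σp_1ᵢ² = 0.02² + 0.47² + 0.02² + 0.07² + 0.22² + 0.20² = 0.0004 + 0.2209 + 0.0004 + 0.0049 + 0.0484 + 0.0400 = 0.3150
Σp_2ᵢ² = 0.02² + 0.02² + 0.90² + 0.02² + 0.02² + 0.02² = 0.0004 + 0.0004 + 0.8100 + 0.0004 + 0.0004 + 0.0004 = 0.8120
O = 0.0376 / √(0.3150 × 0.8120) = 0.0376 / 0.50575 = 0.0743
O = 0.0743 < 0.5 → No.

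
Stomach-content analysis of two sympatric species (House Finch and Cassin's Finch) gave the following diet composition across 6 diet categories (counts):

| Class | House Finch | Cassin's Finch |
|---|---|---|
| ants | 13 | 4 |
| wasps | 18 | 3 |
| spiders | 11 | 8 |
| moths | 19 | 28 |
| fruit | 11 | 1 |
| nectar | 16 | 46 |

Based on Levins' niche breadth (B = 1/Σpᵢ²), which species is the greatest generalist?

House Finch

Proportions for House Finch (n=88): 13/88=0.1477, 18/88=0.2045, 11/88=0.1250, 19/88=0.2159, 11/88=0.1250, 16/88=0.1818
Proportions for Cassin's Finch (n=90): 4/90=0.0444, 3/90=0.0333, 8/90=0.0889, 28/90=0.3111, 1/90=0.0111, 46/90=0.5111
Σp_Housᵢ² = 0.1477² + 0.2045² + 0.1250² + 0.2159² + 0.1250² + 0.1818² = 0.021815 + 0.041820 + 0.015625 + 0.046613 + 0.015625 + 0.033051 = 0.174549
B_Hous = 1 / 0.174549 = 5.7291
Σp_Cassᵢ² = 0.0444² + 0.0333² + 0.0889² + 0.3111² + 0.0111² + 0.5111² = 0.001971 + 0.001109 + 0.007903 + 0.096783 + 0.000123 + 0.261223 = 0.369112
B_Cass = 1 / 0.369112 = 2.7092
Highest B → broadest niche (most generalist): House Finch (B = 5.73).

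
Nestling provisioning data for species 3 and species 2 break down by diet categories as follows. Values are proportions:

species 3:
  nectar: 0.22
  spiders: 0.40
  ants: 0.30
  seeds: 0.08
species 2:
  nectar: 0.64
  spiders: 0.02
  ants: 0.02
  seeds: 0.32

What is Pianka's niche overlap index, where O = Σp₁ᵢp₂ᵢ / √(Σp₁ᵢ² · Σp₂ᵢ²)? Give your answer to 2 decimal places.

Σ p₁ᵢp₂ᵢ = 0.1408 + 0.0080 + 0.0060 + 0.0256 = 0.1804
Σp_1ᵢ² = 0.22² + 0.40² + 0.30² + 0.08² = 0.0484 + 0.1600 + 0.0900 + 0.0064 = 0.3048
Σp_2ᵢ² = 0.64² + 0.02² + 0.02² + 0.32² = 0.4096 + 0.0004 + 0.0004 + 0.1024 = 0.5128
O = 0.1804 / √(0.3048 × 0.5128) = 0.1804 / 0.39535 = 0.4563

0.46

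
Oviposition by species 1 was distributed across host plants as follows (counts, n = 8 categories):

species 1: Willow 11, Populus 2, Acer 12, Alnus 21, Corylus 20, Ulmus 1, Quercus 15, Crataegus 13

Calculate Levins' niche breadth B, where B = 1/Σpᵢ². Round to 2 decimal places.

6.00

Proportions for species 1 (n=95): 11/95=0.1158, 2/95=0.0211, 12/95=0.1263, 21/95=0.2211, 20/95=0.2105, 1/95=0.0105, 15/95=0.1579, 13/95=0.1368
Σpᵢ² = 0.1158² + 0.0211² + 0.1263² + 0.2211² + 0.2105² + 0.0105² + 0.1579² + 0.1368² = 0.013410 + 0.000445 + 0.015952 + 0.048885 + 0.044310 + 0.000110 + 0.024932 + 0.018714 = 0.166758
B = 1 / 0.166758 = 5.9967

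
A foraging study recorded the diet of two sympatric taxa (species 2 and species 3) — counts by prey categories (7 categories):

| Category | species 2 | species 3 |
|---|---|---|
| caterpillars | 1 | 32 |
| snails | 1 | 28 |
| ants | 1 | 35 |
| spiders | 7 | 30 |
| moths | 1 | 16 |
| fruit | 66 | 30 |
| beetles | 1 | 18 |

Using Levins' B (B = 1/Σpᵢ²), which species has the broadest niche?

species 3

Proportions for species 2 (n=78): 1/78=0.0128, 1/78=0.0128, 1/78=0.0128, 7/78=0.0897, 1/78=0.0128, 66/78=0.8462, 1/78=0.0128
Proportions for species 3 (n=189): 32/189=0.1693, 28/189=0.1481, 35/189=0.1852, 30/189=0.1587, 16/189=0.0847, 30/189=0.1587, 18/189=0.0952
Σp_2ᵢ² = 0.0128² + 0.0128² + 0.0128² + 0.0897² + 0.0128² + 0.8462² + 0.0128² = 0.000164 + 0.000164 + 0.000164 + 0.008046 + 0.000164 + 0.716054 + 0.000164 = 0.724920
B_2 = 1 / 0.724920 = 1.3795
Σp_3ᵢ² = 0.1693² + 0.1481² + 0.1852² + 0.1587² + 0.0847² + 0.1587² + 0.0952² = 0.028662 + 0.021934 + 0.034299 + 0.025186 + 0.007174 + 0.025186 + 0.009063 = 0.151504
B_3 = 1 / 0.151504 = 6.6005
Highest B → broadest niche (most generalist): species 3 (B = 6.60).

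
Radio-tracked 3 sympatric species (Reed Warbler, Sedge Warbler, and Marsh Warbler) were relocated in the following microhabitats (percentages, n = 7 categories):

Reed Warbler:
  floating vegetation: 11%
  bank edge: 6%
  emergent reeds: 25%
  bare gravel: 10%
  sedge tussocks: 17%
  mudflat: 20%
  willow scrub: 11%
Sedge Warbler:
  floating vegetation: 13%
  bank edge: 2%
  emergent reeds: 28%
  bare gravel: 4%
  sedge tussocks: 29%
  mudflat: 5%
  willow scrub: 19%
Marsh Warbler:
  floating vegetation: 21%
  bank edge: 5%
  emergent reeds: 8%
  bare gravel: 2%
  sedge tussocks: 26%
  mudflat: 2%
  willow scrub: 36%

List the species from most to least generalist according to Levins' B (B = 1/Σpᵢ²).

Reed Warbler > Sedge Warbler > Marsh Warbler

Convert percentages to proportions (divide by 100).
Σp_Reedᵢ² = 0.11² + 0.06² + 0.25² + 0.10² + 0.17² + 0.20² + 0.11² = 0.0121 + 0.0036 + 0.0625 + 0.0100 + 0.0289 + 0.0400 + 0.0121 = 0.1692
B_Reed = 1 / 0.1692 = 5.9102
Σp_Sedgᵢ² = 0.13² + 0.02² + 0.28² + 0.04² + 0.29² + 0.05² + 0.19² = 0.0169 + 0.0004 + 0.0784 + 0.0016 + 0.0841 + 0.0025 + 0.0361 = 0.2200
B_Sedg = 1 / 0.2200 = 4.5455
Σp_Marsᵢ² = 0.21² + 0.05² + 0.08² + 0.02² + 0.26² + 0.02² + 0.36² = 0.0441 + 0.0025 + 0.0064 + 0.0004 + 0.0676 + 0.0004 + 0.1296 = 0.2510
B_Mars = 1 / 0.2510 = 3.9841
Ranking by B (broadest → narrowest): Reed Warbler (5.91) > Sedge Warbler (4.55) > Marsh Warbler (3.98)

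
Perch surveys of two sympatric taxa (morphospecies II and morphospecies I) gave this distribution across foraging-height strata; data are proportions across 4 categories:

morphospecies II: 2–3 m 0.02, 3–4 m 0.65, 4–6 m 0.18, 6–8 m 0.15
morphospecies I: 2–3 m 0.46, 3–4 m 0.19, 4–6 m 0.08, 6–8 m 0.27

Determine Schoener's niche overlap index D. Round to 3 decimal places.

0.440

Σ|p₁ᵢ − p₂ᵢ| = 0.44 + 0.46 + 0.10 + 0.12 = 1.12
D = 1 − ½ × 1.12 = 1 − 0.560 = 0.44000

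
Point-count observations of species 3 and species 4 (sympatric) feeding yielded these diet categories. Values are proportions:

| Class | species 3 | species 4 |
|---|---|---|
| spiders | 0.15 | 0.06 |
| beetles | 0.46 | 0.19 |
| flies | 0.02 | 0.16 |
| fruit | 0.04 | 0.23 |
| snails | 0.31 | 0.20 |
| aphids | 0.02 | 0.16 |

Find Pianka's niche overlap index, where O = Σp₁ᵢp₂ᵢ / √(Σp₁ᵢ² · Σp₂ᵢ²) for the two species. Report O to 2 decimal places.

0.70

Σ p₁ᵢp₂ᵢ = 0.0090 + 0.0874 + 0.0032 + 0.0092 + 0.0620 + 0.0032 = 0.1740
Σp_1ᵢ² = 0.15² + 0.46² + 0.02² + 0.04² + 0.31² + 0.02² = 0.0225 + 0.2116 + 0.0004 + 0.0016 + 0.0961 + 0.0004 = 0.3326
Σp_2ᵢ² = 0.06² + 0.19² + 0.16² + 0.23² + 0.20² + 0.16² = 0.0036 + 0.0361 + 0.0256 + 0.0529 + 0.0400 + 0.0256 = 0.1838
O = 0.1740 / √(0.3326 × 0.1838) = 0.1740 / 0.24725 = 0.7037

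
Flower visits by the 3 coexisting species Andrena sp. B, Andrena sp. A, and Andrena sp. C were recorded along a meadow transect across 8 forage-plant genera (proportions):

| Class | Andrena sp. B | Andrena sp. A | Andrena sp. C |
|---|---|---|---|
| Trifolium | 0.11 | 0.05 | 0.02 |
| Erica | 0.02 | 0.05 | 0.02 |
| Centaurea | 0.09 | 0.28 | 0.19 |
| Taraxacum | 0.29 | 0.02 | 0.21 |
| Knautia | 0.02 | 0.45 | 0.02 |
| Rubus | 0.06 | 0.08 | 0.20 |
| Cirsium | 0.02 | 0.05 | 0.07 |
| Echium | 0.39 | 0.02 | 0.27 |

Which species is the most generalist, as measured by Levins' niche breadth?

Σp_Bᵢ² = 0.11² + 0.02² + 0.09² + 0.29² + 0.02² + 0.06² + 0.02² + 0.39² = 0.0121 + 0.0004 + 0.0081 + 0.0841 + 0.0004 + 0.0036 + 0.0004 + 0.1521 = 0.2612
B_B = 1 / 0.2612 = 3.8285
Σp_Aᵢ² = 0.05² + 0.05² + 0.28² + 0.02² + 0.45² + 0.08² + 0.05² + 0.02² = 0.0025 + 0.0025 + 0.0784 + 0.0004 + 0.2025 + 0.0064 + 0.0025 + 0.0004 = 0.2956
B_A = 1 / 0.2956 = 3.3829
Σp_Cᵢ² = 0.02² + 0.02² + 0.19² + 0.21² + 0.02² + 0.20² + 0.07² + 0.27² = 0.0004 + 0.0004 + 0.0361 + 0.0441 + 0.0004 + 0.0400 + 0.0049 + 0.0729 = 0.1992
B_C = 1 / 0.1992 = 5.0201
Highest B → broadest niche (most generalist): Andrena sp. C (B = 5.02).

Andrena sp. C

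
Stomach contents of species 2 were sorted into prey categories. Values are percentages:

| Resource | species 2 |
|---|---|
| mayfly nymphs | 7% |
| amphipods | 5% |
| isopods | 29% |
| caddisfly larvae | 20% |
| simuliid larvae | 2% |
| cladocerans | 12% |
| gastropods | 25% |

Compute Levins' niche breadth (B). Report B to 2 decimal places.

4.79

Convert percentages to proportions (divide by 100).
Σpᵢ² = 0.07² + 0.05² + 0.29² + 0.20² + 0.02² + 0.12² + 0.25² = 0.0049 + 0.0025 + 0.0841 + 0.0400 + 0.0004 + 0.0144 + 0.0625 = 0.2088
B = 1 / 0.2088 = 4.7893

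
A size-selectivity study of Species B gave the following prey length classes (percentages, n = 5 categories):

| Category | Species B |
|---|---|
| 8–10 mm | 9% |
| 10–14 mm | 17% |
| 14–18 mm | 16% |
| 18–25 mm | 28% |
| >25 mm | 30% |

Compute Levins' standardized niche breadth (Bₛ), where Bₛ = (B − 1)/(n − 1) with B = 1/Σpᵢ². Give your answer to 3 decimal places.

Convert percentages to proportions (divide by 100).
Σpᵢ² = 0.09² + 0.17² + 0.16² + 0.28² + 0.30² = 0.0081 + 0.0289 + 0.0256 + 0.0784 + 0.0900 = 0.2310
B = 1 / 0.2310 = 4.32900
Bₛ = (B − 1)/(n − 1) = (4.32900 − 1)/(5 − 1) = 3.32900/4 = 0.83225

0.832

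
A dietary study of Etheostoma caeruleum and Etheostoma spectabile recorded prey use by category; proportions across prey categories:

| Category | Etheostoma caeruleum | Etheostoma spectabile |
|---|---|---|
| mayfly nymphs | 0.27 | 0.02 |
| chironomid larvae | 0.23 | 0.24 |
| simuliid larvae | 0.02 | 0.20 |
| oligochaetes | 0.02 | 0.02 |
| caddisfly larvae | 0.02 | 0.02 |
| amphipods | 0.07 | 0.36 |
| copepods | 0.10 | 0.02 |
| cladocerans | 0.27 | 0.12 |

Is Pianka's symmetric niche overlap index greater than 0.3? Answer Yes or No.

Yes

Σ p₁ᵢp₂ᵢ = 0.0054 + 0.0552 + 0.0040 + 0.0004 + 0.0004 + 0.0252 + 0.0020 + 0.0324 = 0.1250
Σp_1ᵢ² = 0.27² + 0.23² + 0.02² + 0.02² + 0.02² + 0.07² + 0.10² + 0.27² = 0.0729 + 0.0529 + 0.0004 + 0.0004 + 0.0004 + 0.0049 + 0.0100 + 0.0729 = 0.2148
Σp_2ᵢ² = 0.02² + 0.24² + 0.20² + 0.02² + 0.02² + 0.36² + 0.02² + 0.12² = 0.0004 + 0.0576 + 0.0400 + 0.0004 + 0.0004 + 0.1296 + 0.0004 + 0.0144 = 0.2432
O = 0.1250 / √(0.2148 × 0.2432) = 0.1250 / 0.22856 = 0.5469
O = 0.5469 > 0.3 → Yes.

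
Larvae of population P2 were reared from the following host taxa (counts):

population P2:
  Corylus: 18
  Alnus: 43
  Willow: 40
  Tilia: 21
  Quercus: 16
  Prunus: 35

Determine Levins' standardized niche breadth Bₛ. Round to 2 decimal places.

Proportions for population P2 (n=173): 18/173=0.1040, 43/173=0.2486, 40/173=0.2312, 21/173=0.1214, 16/173=0.0925, 35/173=0.2023
Σpᵢ² = 0.1040² + 0.2486² + 0.2312² + 0.1214² + 0.0925² + 0.2023² = 0.010816 + 0.061802 + 0.053453 + 0.014738 + 0.008556 + 0.040925 = 0.190290
B = 1 / 0.190290 = 5.2551
Bₛ = (B − 1)/(n − 1) = (5.2551 − 1)/(6 − 1) = 4.2551/5 = 0.8510

0.85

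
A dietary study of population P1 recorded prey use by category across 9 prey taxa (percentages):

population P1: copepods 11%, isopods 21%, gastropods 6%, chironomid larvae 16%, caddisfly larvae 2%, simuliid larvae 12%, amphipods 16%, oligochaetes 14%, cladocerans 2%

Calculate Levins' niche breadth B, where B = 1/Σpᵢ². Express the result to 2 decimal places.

6.86

Convert percentages to proportions (divide by 100).
Σpᵢ² = 0.11² + 0.21² + 0.06² + 0.16² + 0.02² + 0.12² + 0.16² + 0.14² + 0.02² = 0.0121 + 0.0441 + 0.0036 + 0.0256 + 0.0004 + 0.0144 + 0.0256 + 0.0196 + 0.0004 = 0.1458
B = 1 / 0.1458 = 6.8587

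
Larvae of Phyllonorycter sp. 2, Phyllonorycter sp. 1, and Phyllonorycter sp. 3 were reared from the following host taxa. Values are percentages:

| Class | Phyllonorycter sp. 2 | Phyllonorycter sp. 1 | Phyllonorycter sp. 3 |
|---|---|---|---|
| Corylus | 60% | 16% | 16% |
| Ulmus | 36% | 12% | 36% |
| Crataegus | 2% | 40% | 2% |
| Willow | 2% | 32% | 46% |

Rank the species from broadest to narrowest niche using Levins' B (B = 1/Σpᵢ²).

Convert percentages to proportions (divide by 100).
Σp_2ᵢ² = 0.60² + 0.36² + 0.02² + 0.02² = 0.3600 + 0.1296 + 0.0004 + 0.0004 = 0.4904
B_2 = 1 / 0.4904 = 2.0392
Σp_1ᵢ² = 0.16² + 0.12² + 0.40² + 0.32² = 0.0256 + 0.0144 + 0.1600 + 0.1024 = 0.3024
B_1 = 1 / 0.3024 = 3.3069
Σp_3ᵢ² = 0.16² + 0.36² + 0.02² + 0.46² = 0.0256 + 0.1296 + 0.0004 + 0.2116 = 0.3672
B_3 = 1 / 0.3672 = 2.7233
Ranking by B (broadest → narrowest): Phyllonorycter sp. 1 (3.31) > Phyllonorycter sp. 3 (2.72) > Phyllonorycter sp. 2 (2.04)

Phyllonorycter sp. 1 > Phyllonorycter sp. 3 > Phyllonorycter sp. 2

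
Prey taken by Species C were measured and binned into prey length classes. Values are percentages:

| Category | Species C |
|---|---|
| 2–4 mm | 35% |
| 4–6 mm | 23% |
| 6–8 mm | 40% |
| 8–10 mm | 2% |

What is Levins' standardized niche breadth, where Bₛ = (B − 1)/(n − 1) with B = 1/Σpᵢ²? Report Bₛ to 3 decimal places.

0.659

Convert percentages to proportions (divide by 100).
Σpᵢ² = 0.35² + 0.23² + 0.40² + 0.02² = 0.1225 + 0.0529 + 0.1600 + 0.0004 = 0.3358
B = 1 / 0.3358 = 2.97796
Bₛ = (B − 1)/(n − 1) = (2.97796 − 1)/(4 − 1) = 1.97796/3 = 0.65932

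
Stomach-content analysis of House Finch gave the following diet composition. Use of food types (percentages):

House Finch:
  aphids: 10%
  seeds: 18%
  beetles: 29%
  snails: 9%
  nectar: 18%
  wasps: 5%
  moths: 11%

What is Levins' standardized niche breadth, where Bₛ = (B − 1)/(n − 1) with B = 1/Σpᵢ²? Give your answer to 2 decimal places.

0.75

Convert percentages to proportions (divide by 100).
Σpᵢ² = 0.10² + 0.18² + 0.29² + 0.09² + 0.18² + 0.05² + 0.11² = 0.0100 + 0.0324 + 0.0841 + 0.0081 + 0.0324 + 0.0025 + 0.0121 = 0.1816
B = 1 / 0.1816 = 5.5066
Bₛ = (B − 1)/(n − 1) = (5.5066 − 1)/(7 − 1) = 4.5066/6 = 0.7511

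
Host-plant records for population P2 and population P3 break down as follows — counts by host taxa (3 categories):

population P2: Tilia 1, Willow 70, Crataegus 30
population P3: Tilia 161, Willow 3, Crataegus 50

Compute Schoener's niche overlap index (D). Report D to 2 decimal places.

Proportions for population P2 (n=101): 1/101=0.0099, 70/101=0.6931, 30/101=0.2970
Proportions for population P3 (n=214): 161/214=0.7523, 3/214=0.0140, 50/214=0.2336
Σ|p₁ᵢ − p₂ᵢ| = 0.7424 + 0.6791 + 0.0634 = 1.4849
D = 1 − ½ × 1.4849 = 1 − 0.74245 = 0.25755

0.26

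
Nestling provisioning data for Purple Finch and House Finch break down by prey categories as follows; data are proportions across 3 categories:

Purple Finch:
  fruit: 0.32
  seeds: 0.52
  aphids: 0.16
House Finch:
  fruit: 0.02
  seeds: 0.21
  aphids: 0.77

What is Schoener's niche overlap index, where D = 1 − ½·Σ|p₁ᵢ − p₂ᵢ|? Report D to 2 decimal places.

0.39

Σ|p₁ᵢ − p₂ᵢ| = 0.30 + 0.31 + 0.61 = 1.22
D = 1 − ½ × 1.22 = 1 − 0.610 = 0.3900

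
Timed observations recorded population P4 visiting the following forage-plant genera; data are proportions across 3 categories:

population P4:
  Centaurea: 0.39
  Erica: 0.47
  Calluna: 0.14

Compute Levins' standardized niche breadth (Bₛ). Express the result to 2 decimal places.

Σpᵢ² = 0.39² + 0.47² + 0.14² = 0.1521 + 0.2209 + 0.0196 = 0.3926
B = 1 / 0.3926 = 2.5471
Bₛ = (B − 1)/(n − 1) = (2.5471 − 1)/(3 − 1) = 1.5471/2 = 0.7736

0.77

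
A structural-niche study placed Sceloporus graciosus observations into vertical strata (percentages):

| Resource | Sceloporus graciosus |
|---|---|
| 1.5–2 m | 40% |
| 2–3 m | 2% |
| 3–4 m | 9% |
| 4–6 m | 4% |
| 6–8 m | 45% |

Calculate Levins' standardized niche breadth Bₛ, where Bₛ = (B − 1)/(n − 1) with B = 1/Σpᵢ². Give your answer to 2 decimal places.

0.42

Convert percentages to proportions (divide by 100).
Σpᵢ² = 0.40² + 0.02² + 0.09² + 0.04² + 0.45² = 0.1600 + 0.0004 + 0.0081 + 0.0016 + 0.2025 = 0.3726
B = 1 / 0.3726 = 2.6838
Bₛ = (B − 1)/(n − 1) = (2.6838 − 1)/(5 − 1) = 1.6838/4 = 0.4210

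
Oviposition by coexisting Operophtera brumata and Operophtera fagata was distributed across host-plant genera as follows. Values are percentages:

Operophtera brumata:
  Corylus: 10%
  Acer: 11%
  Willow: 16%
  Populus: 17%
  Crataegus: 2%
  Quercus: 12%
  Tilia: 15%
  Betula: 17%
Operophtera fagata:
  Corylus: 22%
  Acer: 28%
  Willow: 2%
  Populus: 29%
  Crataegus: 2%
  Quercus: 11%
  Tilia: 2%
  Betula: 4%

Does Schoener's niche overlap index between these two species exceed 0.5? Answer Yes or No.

Yes

Convert percentages to proportions (divide by 100).
Σ|p₁ᵢ − p₂ᵢ| = 0.12 + 0.17 + 0.14 + 0.12 + 0.00 + 0.01 + 0.13 + 0.13 = 0.82
D = 1 − ½ × 0.82 = 1 − 0.410 = 0.5900
D = 0.5900 > 0.5 → Yes.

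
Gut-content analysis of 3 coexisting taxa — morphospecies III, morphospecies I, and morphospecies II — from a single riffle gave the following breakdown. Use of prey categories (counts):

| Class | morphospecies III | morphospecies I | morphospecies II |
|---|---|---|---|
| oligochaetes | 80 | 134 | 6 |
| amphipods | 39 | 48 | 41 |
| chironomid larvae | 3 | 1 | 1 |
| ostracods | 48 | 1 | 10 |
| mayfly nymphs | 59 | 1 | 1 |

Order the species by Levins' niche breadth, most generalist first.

Proportions for morphospecies III (n=229): 80/229=0.3493, 39/229=0.1703, 3/229=0.0131, 48/229=0.2096, 59/229=0.2576
Proportions for morphospecies I (n=185): 134/185=0.7243, 48/185=0.2595, 1/185=0.0054, 1/185=0.0054, 1/185=0.0054
Proportions for morphospecies II (n=59): 6/59=0.1017, 41/59=0.6949, 1/59=0.0169, 10/59=0.1695, 1/59=0.0169
Σp_IIIᵢ² = 0.3493² + 0.1703² + 0.0131² + 0.2096² + 0.2576² = 0.122010 + 0.029002 + 0.000172 + 0.043932 + 0.066358 = 0.261474
B_III = 1 / 0.261474 = 3.8245
Σp_Iᵢ² = 0.7243² + 0.2595² + 0.0054² + 0.0054² + 0.0054² = 0.524610 + 0.067340 + 0.000029 + 0.000029 + 0.000029 = 0.592037
B_I = 1 / 0.592037 = 1.6891
Σp_IIᵢ² = 0.1017² + 0.6949² + 0.0169² + 0.1695² + 0.0169² = 0.010343 + 0.482886 + 0.000286 + 0.028730 + 0.000286 = 0.522531
B_II = 1 / 0.522531 = 1.9138
Ranking by B (broadest → narrowest): morphospecies III (3.82) > morphospecies II (1.91) > morphospecies I (1.69)

morphospecies III > morphospecies II > morphospecies I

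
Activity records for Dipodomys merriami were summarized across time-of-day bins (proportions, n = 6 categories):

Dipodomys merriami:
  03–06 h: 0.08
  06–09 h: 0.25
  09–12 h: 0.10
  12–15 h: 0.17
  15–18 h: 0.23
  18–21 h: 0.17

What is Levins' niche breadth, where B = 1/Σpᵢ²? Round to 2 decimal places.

Σpᵢ² = 0.08² + 0.25² + 0.10² + 0.17² + 0.23² + 0.17² = 0.0064 + 0.0625 + 0.0100 + 0.0289 + 0.0529 + 0.0289 = 0.1896
B = 1 / 0.1896 = 5.2743

5.27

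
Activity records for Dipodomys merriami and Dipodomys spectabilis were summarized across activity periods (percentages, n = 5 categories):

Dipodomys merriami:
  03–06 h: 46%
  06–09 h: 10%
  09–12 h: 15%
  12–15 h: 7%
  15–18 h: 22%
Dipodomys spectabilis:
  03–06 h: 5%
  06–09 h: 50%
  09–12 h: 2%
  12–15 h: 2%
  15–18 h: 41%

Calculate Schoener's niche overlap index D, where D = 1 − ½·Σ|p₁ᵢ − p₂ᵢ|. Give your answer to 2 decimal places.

Convert percentages to proportions (divide by 100).
Σ|p₁ᵢ − p₂ᵢ| = 0.41 + 0.40 + 0.13 + 0.05 + 0.19 = 1.18
D = 1 − ½ × 1.18 = 1 − 0.590 = 0.4100

0.41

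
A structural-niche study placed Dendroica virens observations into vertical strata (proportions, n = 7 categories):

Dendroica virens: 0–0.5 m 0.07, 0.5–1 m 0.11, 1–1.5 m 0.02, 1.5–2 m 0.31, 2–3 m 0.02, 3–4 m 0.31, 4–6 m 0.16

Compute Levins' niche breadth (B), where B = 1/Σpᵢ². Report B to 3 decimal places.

Σpᵢ² = 0.07² + 0.11² + 0.02² + 0.31² + 0.02² + 0.31² + 0.16² = 0.0049 + 0.0121 + 0.0004 + 0.0961 + 0.0004 + 0.0961 + 0.0256 = 0.2356
B = 1 / 0.2356 = 4.24448

4.244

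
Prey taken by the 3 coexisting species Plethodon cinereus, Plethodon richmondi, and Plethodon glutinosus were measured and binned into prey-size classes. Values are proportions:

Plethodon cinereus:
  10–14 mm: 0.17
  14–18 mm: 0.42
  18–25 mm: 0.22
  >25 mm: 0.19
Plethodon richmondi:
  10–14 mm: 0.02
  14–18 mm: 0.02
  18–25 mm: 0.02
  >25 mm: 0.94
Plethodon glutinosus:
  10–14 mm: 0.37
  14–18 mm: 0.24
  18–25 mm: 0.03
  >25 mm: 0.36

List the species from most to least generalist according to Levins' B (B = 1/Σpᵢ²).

Σp_cineᵢ² = 0.17² + 0.42² + 0.22² + 0.19² = 0.0289 + 0.1764 + 0.0484 + 0.0361 = 0.2898
B_cine = 1 / 0.2898 = 3.4507
Σp_richᵢ² = 0.02² + 0.02² + 0.02² + 0.94² = 0.0004 + 0.0004 + 0.0004 + 0.8836 = 0.8848
B_rich = 1 / 0.8848 = 1.1302
Σp_glutᵢ² = 0.37² + 0.24² + 0.03² + 0.36² = 0.1369 + 0.0576 + 0.0009 + 0.1296 = 0.3250
B_glut = 1 / 0.3250 = 3.0769
Ranking by B (broadest → narrowest): Plethodon cinereus (3.45) > Plethodon glutinosus (3.08) > Plethodon richmondi (1.13)

Plethodon cinereus > Plethodon glutinosus > Plethodon richmondi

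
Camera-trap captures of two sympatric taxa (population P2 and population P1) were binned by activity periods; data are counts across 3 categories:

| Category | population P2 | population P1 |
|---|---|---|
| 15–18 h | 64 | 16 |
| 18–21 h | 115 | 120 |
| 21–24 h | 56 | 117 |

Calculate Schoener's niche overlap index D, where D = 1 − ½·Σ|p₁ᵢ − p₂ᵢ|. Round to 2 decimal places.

Proportions for population P2 (n=235): 64/235=0.2723, 115/235=0.4894, 56/235=0.2383
Proportions for population P1 (n=253): 16/253=0.0632, 120/253=0.4743, 117/253=0.4625
Σ|p₁ᵢ − p₂ᵢ| = 0.2091 + 0.0151 + 0.2242 = 0.4484
D = 1 − ½ × 0.4484 = 1 − 0.22420 = 0.77580

0.78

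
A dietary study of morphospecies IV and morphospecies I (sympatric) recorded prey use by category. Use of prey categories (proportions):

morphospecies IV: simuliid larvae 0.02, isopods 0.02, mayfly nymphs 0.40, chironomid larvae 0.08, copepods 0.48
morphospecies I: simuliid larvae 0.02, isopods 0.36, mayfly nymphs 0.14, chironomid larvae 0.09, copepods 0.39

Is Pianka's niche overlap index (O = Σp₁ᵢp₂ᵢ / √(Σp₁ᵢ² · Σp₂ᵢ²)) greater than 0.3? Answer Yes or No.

Yes

Σ p₁ᵢp₂ᵢ = 0.0004 + 0.0072 + 0.0560 + 0.0072 + 0.1872 = 0.2580
Σp_1ᵢ² = 0.02² + 0.02² + 0.40² + 0.08² + 0.48² = 0.0004 + 0.0004 + 0.1600 + 0.0064 + 0.2304 = 0.3976
Σp_2ᵢ² = 0.02² + 0.36² + 0.14² + 0.09² + 0.39² = 0.0004 + 0.1296 + 0.0196 + 0.0081 + 0.1521 = 0.3098
O = 0.2580 / √(0.3976 × 0.3098) = 0.2580 / 0.35097 = 0.7351
O = 0.7351 > 0.3 → Yes.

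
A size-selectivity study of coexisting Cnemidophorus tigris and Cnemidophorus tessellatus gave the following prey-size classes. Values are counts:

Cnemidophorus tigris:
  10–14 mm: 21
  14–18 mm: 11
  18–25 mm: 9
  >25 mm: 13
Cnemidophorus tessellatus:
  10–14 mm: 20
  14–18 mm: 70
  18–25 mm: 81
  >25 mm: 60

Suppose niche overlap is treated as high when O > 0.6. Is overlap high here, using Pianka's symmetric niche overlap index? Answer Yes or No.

Proportions for Cnemidophorus tigris (n=54): 21/54=0.3889, 11/54=0.2037, 9/54=0.1667, 13/54=0.2407
Proportions for Cnemidophorus tessellatus (n=231): 20/231=0.0866, 70/231=0.3030, 81/231=0.3506, 60/231=0.2597
Σ p₁ᵢp₂ᵢ = 0.033679 + 0.061721 + 0.058445 + 0.062510 = 0.216355
Σp_1ᵢ² = 0.3889² + 0.2037² + 0.1667² + 0.2407² = 0.151243 + 0.041494 + 0.027789 + 0.057936 = 0.278462
Σp_2ᵢ² = 0.0866² + 0.3030² + 0.3506² + 0.2597² = 0.007500 + 0.091809 + 0.122920 + 0.067444 = 0.289673
O = 0.216355 / √(0.278462 × 0.289673) = 0.216355 / 0.2840122 = 0.7618
O = 0.7618 > 0.6 → Yes.

Yes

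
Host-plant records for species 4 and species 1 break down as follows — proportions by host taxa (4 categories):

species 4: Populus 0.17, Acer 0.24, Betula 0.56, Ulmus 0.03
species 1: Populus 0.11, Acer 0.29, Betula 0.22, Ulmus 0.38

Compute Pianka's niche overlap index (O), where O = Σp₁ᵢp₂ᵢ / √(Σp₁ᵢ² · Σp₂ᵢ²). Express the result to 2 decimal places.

Σ p₁ᵢp₂ᵢ = 0.0187 + 0.0696 + 0.1232 + 0.0114 = 0.2229
Σp_1ᵢ² = 0.17² + 0.24² + 0.56² + 0.03² = 0.0289 + 0.0576 + 0.3136 + 0.0009 = 0.4010
Σp_2ᵢ² = 0.11² + 0.29² + 0.22² + 0.38² = 0.0121 + 0.0841 + 0.0484 + 0.1444 = 0.2890
O = 0.2229 / √(0.4010 × 0.2890) = 0.2229 / 0.34042 = 0.6548

0.65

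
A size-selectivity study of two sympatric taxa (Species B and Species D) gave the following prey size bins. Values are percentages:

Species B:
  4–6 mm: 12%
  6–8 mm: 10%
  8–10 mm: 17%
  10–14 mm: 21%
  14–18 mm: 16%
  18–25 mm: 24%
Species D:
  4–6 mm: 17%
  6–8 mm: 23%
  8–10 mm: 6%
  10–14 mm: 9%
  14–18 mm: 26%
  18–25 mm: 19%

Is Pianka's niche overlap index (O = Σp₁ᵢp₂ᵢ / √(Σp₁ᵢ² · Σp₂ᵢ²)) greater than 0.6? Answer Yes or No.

Yes

Convert percentages to proportions (divide by 100).
Σ p₁ᵢp₂ᵢ = 0.0204 + 0.0230 + 0.0102 + 0.0189 + 0.0416 + 0.0456 = 0.1597
Σp_1ᵢ² = 0.12² + 0.10² + 0.17² + 0.21² + 0.16² + 0.24² = 0.0144 + 0.0100 + 0.0289 + 0.0441 + 0.0256 + 0.0576 = 0.1806
Σp_2ᵢ² = 0.17² + 0.23² + 0.06² + 0.09² + 0.26² + 0.19² = 0.0289 + 0.0529 + 0.0036 + 0.0081 + 0.0676 + 0.0361 = 0.1972
O = 0.1597 / √(0.1806 × 0.1972) = 0.1597 / 0.18872 = 0.8462
O = 0.8462 > 0.6 → Yes.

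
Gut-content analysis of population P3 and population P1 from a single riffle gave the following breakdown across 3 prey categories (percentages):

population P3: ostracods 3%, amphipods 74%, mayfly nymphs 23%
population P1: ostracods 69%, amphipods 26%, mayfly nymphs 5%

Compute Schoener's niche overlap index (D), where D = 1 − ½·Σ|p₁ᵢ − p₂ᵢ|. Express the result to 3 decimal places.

Convert percentages to proportions (divide by 100).
Σ|p₁ᵢ − p₂ᵢ| = 0.66 + 0.48 + 0.18 = 1.32
D = 1 − ½ × 1.32 = 1 − 0.660 = 0.34000

0.340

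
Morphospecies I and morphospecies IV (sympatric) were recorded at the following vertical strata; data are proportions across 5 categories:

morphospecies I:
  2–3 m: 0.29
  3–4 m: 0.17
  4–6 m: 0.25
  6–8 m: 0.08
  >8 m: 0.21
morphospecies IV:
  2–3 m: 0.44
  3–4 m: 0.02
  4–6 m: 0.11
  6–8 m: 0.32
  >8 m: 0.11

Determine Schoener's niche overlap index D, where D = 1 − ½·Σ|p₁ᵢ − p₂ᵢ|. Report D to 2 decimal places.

0.61

Σ|p₁ᵢ − p₂ᵢ| = 0.15 + 0.15 + 0.14 + 0.24 + 0.10 = 0.78
D = 1 − ½ × 0.78 = 1 − 0.390 = 0.6100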